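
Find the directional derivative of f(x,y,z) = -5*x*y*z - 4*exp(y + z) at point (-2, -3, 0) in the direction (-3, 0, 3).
sqrt(2)*(-15*exp(3) - 2)*exp(-3)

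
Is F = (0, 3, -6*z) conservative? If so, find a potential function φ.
Yes, F is conservative. φ = 3*y - 3*z**2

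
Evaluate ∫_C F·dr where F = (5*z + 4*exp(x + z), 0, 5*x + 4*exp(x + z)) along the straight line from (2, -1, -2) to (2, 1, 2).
36 + 4*exp(4)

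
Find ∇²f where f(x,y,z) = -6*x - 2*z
0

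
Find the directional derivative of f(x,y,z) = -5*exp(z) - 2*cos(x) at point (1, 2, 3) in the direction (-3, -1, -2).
sqrt(14)*(-3*sin(1) + 5*exp(3))/7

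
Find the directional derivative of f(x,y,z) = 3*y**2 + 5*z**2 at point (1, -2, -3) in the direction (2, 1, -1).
3*sqrt(6)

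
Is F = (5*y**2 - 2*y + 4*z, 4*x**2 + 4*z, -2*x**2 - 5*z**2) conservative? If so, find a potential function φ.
No, ∇×F = (-4, 4*x + 4, 8*x - 10*y + 2) ≠ 0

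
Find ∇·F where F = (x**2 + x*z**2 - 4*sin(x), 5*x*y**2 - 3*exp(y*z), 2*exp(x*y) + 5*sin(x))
10*x*y + 2*x + z**2 - 3*z*exp(y*z) - 4*cos(x)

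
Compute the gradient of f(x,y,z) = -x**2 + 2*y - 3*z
(-2*x, 2, -3)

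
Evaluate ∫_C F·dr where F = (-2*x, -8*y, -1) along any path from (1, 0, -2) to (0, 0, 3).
-4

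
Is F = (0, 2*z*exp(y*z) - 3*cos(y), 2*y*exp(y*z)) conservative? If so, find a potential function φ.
Yes, F is conservative. φ = 2*exp(y*z) - 3*sin(y)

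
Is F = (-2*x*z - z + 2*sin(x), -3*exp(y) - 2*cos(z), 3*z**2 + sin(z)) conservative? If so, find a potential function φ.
No, ∇×F = (-2*sin(z), -2*x - 1, 0) ≠ 0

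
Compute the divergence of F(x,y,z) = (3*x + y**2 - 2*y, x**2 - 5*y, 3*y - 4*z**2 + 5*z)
3 - 8*z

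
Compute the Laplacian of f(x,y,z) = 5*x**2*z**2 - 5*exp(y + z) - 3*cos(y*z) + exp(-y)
10*x**2 + 3*y**2*cos(y*z) + 3*z**2*cos(y*z) + 10*z**2 - 10*exp(y + z) + exp(-y)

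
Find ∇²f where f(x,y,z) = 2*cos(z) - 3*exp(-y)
-2*cos(z) - 3*exp(-y)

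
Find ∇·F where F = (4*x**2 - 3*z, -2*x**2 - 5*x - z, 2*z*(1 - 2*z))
8*x - 8*z + 2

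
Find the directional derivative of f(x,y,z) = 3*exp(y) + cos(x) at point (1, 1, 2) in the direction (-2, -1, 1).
sqrt(6)*(-E/2 + sin(1)/3)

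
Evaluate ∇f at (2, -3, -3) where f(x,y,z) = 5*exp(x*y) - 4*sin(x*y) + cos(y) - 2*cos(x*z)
(6*sin(6) - 15*exp(-6) + 12*cos(6), -8*cos(6) + 10*exp(-6) + sin(3), -4*sin(6))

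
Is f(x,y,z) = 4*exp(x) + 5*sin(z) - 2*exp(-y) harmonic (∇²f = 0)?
No, ∇²f = 4*exp(x) - 5*sin(z) - 2*exp(-y)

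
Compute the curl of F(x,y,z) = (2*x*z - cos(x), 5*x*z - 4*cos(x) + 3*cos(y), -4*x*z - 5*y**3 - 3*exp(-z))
(-5*x - 15*y**2, 2*x + 4*z, 5*z + 4*sin(x))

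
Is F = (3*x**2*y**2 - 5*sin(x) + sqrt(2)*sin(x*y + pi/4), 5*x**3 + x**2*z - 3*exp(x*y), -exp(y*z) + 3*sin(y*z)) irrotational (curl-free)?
No, ∇×F = (-x**2 - z*exp(y*z) + 3*z*cos(y*z), 0, -6*x**2*y + 15*x**2 + 2*x*z - sqrt(2)*x*cos(x*y + pi/4) - 3*y*exp(x*y))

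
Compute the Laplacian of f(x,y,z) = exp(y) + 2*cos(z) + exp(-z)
exp(y) - 2*cos(z) + exp(-z)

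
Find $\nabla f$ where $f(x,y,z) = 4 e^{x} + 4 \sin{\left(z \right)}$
(4*exp(x), 0, 4*cos(z))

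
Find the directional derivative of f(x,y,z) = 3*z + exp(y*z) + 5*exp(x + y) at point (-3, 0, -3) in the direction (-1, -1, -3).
2*sqrt(11)*(-3*exp(3) - 5)*exp(-3)/11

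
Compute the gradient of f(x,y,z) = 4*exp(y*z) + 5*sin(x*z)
(5*z*cos(x*z), 4*z*exp(y*z), 5*x*cos(x*z) + 4*y*exp(y*z))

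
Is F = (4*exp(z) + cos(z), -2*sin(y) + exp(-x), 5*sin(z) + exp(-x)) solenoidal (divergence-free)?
No, ∇·F = -2*cos(y) + 5*cos(z)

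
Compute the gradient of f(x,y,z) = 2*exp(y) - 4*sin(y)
(0, 2*exp(y) - 4*cos(y), 0)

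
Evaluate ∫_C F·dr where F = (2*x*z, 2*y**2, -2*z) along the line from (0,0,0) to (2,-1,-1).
-13/3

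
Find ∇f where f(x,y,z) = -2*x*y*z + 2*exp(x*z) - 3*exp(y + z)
(2*z*(-y + exp(x*z)), -2*x*z - 3*exp(y + z), -2*x*y + 2*x*exp(x*z) - 3*exp(y + z))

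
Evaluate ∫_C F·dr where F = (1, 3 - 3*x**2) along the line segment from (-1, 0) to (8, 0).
9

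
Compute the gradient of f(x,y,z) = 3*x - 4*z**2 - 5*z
(3, 0, -8*z - 5)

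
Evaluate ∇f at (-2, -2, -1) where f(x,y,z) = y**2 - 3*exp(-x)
(3*exp(2), -4, 0)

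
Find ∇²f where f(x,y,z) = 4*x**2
8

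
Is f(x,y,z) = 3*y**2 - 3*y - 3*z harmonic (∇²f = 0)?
No, ∇²f = 6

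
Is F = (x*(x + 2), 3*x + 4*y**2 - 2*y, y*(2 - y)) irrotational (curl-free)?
No, ∇×F = (2 - 2*y, 0, 3)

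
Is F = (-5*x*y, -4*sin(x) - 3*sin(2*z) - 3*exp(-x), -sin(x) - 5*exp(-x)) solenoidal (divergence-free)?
No, ∇·F = -5*y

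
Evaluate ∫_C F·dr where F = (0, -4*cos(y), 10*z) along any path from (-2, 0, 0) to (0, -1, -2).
4*sin(1) + 20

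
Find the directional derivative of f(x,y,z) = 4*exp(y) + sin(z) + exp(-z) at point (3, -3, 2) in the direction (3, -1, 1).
sqrt(11)*(exp(3)*cos(2) - 4 - E)*exp(-3)/11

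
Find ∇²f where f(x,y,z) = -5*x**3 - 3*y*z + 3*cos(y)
-30*x - 3*cos(y)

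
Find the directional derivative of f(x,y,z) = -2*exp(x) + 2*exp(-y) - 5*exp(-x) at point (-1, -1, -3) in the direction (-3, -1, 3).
sqrt(19)*(6 - 13*exp(2))*exp(-1)/19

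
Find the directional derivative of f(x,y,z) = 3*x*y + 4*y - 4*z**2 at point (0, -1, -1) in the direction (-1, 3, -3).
-9*sqrt(19)/19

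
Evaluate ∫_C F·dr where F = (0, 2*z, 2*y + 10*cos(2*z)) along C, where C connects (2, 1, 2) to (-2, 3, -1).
-10 - 5*sin(2) - 5*sin(4)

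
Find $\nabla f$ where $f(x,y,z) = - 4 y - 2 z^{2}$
(0, -4, -4*z)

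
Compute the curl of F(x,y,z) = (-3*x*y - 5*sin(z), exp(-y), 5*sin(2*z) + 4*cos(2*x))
(0, 8*sin(2*x) - 5*cos(z), 3*x)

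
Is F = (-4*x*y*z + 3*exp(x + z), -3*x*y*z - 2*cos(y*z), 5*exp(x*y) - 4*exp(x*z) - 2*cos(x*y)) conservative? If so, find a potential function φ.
No, ∇×F = (3*x*y + 5*x*exp(x*y) + 2*x*sin(x*y) - 2*y*sin(y*z), -4*x*y - 5*y*exp(x*y) - 2*y*sin(x*y) + 4*z*exp(x*z) + 3*exp(x + z), z*(4*x - 3*y)) ≠ 0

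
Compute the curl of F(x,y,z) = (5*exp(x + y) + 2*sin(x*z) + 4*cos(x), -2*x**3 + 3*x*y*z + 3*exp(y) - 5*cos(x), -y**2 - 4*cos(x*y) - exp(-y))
(-3*x*y + 4*x*sin(x*y) - 2*y + exp(-y), 2*x*cos(x*z) - 4*y*sin(x*y), -6*x**2 + 3*y*z - 5*exp(x + y) + 5*sin(x))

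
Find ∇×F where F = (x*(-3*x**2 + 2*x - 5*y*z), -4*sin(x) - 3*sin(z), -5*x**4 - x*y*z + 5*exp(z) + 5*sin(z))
(-x*z + 3*cos(z), 20*x**3 - 5*x*y + y*z, 5*x*z - 4*cos(x))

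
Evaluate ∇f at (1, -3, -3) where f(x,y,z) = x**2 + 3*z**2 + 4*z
(2, 0, -14)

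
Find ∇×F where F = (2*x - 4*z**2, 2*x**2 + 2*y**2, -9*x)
(0, 9 - 8*z, 4*x)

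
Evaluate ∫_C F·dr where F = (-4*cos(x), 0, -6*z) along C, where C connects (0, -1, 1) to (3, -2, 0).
3 - 4*sin(3)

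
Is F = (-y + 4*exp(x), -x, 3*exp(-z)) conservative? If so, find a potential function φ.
Yes, F is conservative. φ = -x*y + 4*exp(x) - 3*exp(-z)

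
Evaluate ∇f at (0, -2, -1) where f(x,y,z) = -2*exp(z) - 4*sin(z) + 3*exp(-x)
(-3, 0, -4*cos(1) - 2*exp(-1))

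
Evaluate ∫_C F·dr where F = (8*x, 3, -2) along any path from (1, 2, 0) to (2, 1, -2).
13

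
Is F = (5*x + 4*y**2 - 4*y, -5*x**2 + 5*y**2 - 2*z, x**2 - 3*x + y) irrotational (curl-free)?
No, ∇×F = (3, 3 - 2*x, -10*x - 8*y + 4)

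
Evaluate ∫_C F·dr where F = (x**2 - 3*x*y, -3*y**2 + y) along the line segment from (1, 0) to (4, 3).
-42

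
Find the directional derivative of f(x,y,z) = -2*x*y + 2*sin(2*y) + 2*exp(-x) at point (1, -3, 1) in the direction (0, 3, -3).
sqrt(2)*(-1 + 2*cos(6))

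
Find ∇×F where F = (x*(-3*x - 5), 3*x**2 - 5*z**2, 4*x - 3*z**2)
(10*z, -4, 6*x)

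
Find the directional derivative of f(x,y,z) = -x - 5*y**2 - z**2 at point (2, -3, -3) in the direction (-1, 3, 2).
103*sqrt(14)/14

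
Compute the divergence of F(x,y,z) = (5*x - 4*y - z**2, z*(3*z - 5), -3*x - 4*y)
5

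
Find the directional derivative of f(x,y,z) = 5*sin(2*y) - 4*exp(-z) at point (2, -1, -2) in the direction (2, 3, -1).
sqrt(14)*(-2*exp(2) + 15*cos(2))/7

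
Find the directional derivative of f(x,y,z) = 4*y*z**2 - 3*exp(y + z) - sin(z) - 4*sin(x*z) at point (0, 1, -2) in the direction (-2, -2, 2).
-sqrt(3)*(cos(2) + 40)/3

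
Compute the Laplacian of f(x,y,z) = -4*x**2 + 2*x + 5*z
-8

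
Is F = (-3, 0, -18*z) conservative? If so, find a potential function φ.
Yes, F is conservative. φ = -3*x - 9*z**2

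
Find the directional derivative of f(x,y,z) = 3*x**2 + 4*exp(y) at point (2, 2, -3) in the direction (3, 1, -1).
4*sqrt(11)*(exp(2) + 9)/11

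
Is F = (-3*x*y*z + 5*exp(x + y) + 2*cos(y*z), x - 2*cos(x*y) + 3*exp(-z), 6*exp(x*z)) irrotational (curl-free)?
No, ∇×F = (3*exp(-z), -3*x*y - 2*y*sin(y*z) - 6*z*exp(x*z), 3*x*z + 2*y*sin(x*y) + 2*z*sin(y*z) - 5*exp(x + y) + 1)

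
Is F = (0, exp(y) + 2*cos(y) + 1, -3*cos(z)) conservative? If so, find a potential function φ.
Yes, F is conservative. φ = y + exp(y) + 2*sin(y) - 3*sin(z)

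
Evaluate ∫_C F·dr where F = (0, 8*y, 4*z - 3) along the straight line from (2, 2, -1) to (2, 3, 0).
15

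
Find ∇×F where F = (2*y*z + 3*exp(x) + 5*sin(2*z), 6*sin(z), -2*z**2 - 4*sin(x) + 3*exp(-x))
(-6*cos(z), 2*y + 4*cos(x) + 10*cos(2*z) + 3*exp(-x), -2*z)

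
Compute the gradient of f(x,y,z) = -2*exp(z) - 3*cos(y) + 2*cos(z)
(0, 3*sin(y), -2*exp(z) - 2*sin(z))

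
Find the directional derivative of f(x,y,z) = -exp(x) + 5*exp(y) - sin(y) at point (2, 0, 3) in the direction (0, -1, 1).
-2*sqrt(2)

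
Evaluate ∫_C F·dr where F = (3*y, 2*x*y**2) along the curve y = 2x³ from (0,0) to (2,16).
24696/5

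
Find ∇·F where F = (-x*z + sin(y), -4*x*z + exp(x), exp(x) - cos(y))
-z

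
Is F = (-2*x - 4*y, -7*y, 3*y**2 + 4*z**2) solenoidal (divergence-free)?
No, ∇·F = 8*z - 9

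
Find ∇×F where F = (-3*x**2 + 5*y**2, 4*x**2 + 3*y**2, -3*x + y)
(1, 3, 8*x - 10*y)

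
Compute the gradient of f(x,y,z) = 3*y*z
(0, 3*z, 3*y)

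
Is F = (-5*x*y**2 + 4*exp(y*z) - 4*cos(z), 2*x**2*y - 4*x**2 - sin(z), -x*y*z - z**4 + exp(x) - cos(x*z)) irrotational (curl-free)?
No, ∇×F = (-x*z + cos(z), y*z + 4*y*exp(y*z) - z*sin(x*z) - exp(x) + 4*sin(z), 14*x*y - 8*x - 4*z*exp(y*z))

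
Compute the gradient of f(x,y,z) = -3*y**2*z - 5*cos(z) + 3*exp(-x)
(-3*exp(-x), -6*y*z, -3*y**2 + 5*sin(z))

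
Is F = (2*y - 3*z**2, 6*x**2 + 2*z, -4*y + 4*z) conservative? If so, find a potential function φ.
No, ∇×F = (-6, -6*z, 12*x - 2) ≠ 0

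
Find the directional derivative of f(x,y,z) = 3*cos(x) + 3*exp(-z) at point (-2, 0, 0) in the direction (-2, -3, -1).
3*sqrt(14)*(1 - 2*sin(2))/14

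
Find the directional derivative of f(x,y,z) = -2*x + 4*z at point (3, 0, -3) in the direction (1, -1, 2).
sqrt(6)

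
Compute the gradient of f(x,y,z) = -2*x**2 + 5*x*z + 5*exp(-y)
(-4*x + 5*z, -5*exp(-y), 5*x)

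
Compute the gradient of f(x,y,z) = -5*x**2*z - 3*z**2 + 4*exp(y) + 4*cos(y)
(-10*x*z, 4*exp(y) - 4*sin(y), -5*x**2 - 6*z)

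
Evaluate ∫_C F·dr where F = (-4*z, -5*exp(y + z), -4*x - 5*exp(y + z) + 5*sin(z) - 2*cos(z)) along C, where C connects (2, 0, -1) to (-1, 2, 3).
-5*exp(5) - 2*sin(1) - 2*sin(3) + 5*exp(-1) + 5*cos(1) + 4 - 5*cos(3)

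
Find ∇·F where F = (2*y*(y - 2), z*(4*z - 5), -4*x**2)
0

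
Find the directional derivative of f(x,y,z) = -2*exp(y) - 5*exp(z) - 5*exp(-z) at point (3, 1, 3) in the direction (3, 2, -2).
-4*sqrt(17)*(E - 5*sinh(3))/17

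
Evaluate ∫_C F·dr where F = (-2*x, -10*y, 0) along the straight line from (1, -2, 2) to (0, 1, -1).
16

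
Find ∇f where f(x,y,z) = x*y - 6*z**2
(y, x, -12*z)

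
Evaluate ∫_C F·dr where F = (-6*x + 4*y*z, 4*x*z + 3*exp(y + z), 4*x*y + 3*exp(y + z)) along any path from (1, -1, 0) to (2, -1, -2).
-3*exp(-1) + 3*exp(-3) + 7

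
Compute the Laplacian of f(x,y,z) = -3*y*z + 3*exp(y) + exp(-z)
3*exp(y) + exp(-z)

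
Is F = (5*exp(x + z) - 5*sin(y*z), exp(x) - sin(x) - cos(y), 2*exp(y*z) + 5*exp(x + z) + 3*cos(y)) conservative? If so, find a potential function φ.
No, ∇×F = (2*z*exp(y*z) - 3*sin(y), -5*y*cos(y*z), 5*z*cos(y*z) + exp(x) - cos(x)) ≠ 0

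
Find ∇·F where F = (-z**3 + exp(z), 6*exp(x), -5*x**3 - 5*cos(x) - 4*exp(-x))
0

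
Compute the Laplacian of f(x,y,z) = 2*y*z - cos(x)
cos(x)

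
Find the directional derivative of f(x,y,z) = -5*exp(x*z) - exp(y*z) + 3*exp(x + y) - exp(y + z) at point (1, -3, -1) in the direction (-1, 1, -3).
2*sqrt(11)*(-4*exp(7) + 1 + 5*exp(3))*exp(-4)/11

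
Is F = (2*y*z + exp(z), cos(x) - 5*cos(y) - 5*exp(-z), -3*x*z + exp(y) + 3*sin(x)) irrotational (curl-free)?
No, ∇×F = (exp(y) - 5*exp(-z), 2*y + 3*z + exp(z) - 3*cos(x), -2*z - sin(x))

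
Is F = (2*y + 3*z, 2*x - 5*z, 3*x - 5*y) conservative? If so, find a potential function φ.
Yes, F is conservative. φ = 2*x*y + 3*x*z - 5*y*z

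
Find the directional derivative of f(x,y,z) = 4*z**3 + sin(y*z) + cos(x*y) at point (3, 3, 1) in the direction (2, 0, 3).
3*sqrt(13)*(3*cos(3) - 2*sin(9) + 12)/13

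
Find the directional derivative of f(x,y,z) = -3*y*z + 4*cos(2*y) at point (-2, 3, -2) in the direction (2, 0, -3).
27*sqrt(13)/13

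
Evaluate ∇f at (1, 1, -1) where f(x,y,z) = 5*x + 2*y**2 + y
(5, 5, 0)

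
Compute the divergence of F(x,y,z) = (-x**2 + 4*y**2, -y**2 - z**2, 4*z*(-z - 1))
-2*x - 2*y - 8*z - 4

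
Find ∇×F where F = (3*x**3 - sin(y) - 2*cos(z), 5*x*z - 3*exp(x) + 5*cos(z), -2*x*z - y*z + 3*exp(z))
(-5*x - z + 5*sin(z), 2*z + 2*sin(z), 5*z - 3*exp(x) + cos(y))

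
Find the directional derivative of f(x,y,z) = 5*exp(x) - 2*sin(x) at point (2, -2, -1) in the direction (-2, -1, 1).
sqrt(6)*(-5*exp(2) + 2*cos(2))/3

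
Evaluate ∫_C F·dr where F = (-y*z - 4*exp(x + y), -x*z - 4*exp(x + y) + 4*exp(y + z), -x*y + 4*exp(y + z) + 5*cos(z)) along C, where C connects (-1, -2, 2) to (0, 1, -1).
-4*E - 5*sin(2) - 5*sin(1) + 4*exp(-3) + 4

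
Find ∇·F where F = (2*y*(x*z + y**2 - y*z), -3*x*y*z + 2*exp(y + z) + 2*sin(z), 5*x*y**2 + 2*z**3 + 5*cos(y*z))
-3*x*z + 2*y*z - 5*y*sin(y*z) + 6*z**2 + 2*exp(y + z)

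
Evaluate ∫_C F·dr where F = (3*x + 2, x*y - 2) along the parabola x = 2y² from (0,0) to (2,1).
17/2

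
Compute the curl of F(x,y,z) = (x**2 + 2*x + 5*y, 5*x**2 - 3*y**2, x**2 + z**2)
(0, -2*x, 10*x - 5)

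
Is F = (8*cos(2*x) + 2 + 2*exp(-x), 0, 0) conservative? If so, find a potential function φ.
Yes, F is conservative. φ = 2*x + 4*sin(2*x) - 2*exp(-x)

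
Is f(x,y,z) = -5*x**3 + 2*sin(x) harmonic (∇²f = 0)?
No, ∇²f = -30*x - 2*sin(x)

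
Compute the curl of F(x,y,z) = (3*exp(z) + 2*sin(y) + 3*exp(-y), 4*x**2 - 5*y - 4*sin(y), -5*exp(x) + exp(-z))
(0, 5*exp(x) + 3*exp(z), 8*x - 2*cos(y) + 3*exp(-y))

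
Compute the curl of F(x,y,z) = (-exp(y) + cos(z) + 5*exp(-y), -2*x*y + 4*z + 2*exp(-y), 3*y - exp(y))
(-exp(y) - 1, -sin(z), -2*y + exp(y) + 5*exp(-y))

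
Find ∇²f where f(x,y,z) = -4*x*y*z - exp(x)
-exp(x)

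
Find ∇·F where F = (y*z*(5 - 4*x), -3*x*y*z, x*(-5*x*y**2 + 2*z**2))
z*(x - 4*y)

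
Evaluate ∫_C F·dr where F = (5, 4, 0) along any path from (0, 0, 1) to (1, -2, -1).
-3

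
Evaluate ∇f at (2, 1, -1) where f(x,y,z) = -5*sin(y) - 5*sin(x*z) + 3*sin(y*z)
(5*cos(2), -8*cos(1), 3*cos(1) - 10*cos(2))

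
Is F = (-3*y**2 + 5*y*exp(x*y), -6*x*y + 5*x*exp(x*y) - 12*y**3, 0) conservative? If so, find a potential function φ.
Yes, F is conservative. φ = -3*x*y**2 - 3*y**4 + 5*exp(x*y)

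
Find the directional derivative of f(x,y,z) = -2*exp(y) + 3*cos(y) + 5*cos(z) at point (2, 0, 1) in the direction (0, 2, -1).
sqrt(5)*(-4/5 + sin(1))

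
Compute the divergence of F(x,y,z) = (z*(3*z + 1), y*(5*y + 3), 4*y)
10*y + 3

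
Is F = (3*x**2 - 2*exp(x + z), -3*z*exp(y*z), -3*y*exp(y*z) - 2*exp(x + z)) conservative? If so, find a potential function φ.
Yes, F is conservative. φ = x**3 - 3*exp(y*z) - 2*exp(x + z)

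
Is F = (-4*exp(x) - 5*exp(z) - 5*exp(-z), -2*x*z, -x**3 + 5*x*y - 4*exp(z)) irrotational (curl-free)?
No, ∇×F = (7*x, 3*x**2 - 5*y - 10*sinh(z), -2*z)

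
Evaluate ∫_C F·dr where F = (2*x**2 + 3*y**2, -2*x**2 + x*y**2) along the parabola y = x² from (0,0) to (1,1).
58/105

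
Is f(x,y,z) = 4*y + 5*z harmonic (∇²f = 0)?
Yes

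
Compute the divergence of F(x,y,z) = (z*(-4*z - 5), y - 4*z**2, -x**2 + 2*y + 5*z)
6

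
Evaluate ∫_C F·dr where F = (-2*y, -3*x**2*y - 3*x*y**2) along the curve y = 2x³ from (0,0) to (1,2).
-127/10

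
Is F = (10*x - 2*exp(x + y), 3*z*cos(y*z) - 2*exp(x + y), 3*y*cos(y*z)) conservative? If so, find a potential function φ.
Yes, F is conservative. φ = 5*x**2 - 2*exp(x + y) + 3*sin(y*z)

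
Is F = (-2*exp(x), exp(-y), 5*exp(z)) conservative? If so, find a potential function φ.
Yes, F is conservative. φ = -2*exp(x) + 5*exp(z) - exp(-y)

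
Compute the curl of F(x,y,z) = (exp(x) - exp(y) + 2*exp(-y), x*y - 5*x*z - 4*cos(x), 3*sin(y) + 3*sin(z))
(5*x + 3*cos(y), 0, y - 5*z + exp(y) + 4*sin(x) + 2*exp(-y))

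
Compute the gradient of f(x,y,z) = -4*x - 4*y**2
(-4, -8*y, 0)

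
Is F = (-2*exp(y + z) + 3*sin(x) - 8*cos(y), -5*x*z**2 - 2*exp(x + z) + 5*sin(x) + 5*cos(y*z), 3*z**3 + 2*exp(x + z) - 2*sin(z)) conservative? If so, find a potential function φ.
No, ∇×F = (10*x*z + 5*y*sin(y*z) + 2*exp(x + z), -2*exp(x + z) - 2*exp(y + z), -5*z**2 - 2*exp(x + z) + 2*exp(y + z) - 8*sin(y) + 5*cos(x)) ≠ 0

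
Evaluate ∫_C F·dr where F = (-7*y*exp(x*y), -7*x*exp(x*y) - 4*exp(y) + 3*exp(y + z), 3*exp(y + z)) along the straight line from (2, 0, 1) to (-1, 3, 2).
-4*exp(3) - 3*E - 7*exp(-3) + 11 + 3*exp(5)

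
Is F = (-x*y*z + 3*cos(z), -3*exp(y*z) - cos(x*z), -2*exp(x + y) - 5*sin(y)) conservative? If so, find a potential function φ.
No, ∇×F = (-x*sin(x*z) + 3*y*exp(y*z) - 2*exp(x + y) - 5*cos(y), -x*y + 2*exp(x + y) - 3*sin(z), z*(x + sin(x*z))) ≠ 0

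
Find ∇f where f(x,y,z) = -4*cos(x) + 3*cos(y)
(4*sin(x), -3*sin(y), 0)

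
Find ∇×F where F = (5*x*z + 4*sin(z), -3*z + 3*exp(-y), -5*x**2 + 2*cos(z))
(3, 15*x + 4*cos(z), 0)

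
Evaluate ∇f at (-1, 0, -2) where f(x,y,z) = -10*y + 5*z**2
(0, -10, -20)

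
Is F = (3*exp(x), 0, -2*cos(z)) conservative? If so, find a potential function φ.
Yes, F is conservative. φ = 3*exp(x) - 2*sin(z)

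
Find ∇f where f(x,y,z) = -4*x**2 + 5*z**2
(-8*x, 0, 10*z)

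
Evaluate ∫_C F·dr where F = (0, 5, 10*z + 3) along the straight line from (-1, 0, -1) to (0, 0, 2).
24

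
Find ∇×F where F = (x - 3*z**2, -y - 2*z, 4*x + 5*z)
(2, -6*z - 4, 0)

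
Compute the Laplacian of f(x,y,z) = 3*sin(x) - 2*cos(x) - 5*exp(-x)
-3*sin(x) + 2*cos(x) - 5*exp(-x)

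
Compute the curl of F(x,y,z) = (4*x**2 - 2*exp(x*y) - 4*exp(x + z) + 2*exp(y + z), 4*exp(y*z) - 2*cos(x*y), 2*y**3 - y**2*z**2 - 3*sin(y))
(6*y**2 - 2*y*z**2 - 4*y*exp(y*z) - 3*cos(y), -4*exp(x + z) + 2*exp(y + z), 2*x*exp(x*y) + 2*y*sin(x*y) - 2*exp(y + z))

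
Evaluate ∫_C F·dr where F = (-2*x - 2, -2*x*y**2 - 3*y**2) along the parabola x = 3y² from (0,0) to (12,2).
-1072/5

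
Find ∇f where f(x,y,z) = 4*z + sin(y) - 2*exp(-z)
(0, cos(y), 4 + 2*exp(-z))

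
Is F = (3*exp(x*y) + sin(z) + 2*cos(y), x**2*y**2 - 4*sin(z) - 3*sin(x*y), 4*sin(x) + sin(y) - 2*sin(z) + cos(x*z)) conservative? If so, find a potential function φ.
No, ∇×F = (cos(y) + 4*cos(z), z*sin(x*z) - 4*cos(x) + cos(z), 2*x*y**2 - 3*x*exp(x*y) - 3*y*cos(x*y) + 2*sin(y)) ≠ 0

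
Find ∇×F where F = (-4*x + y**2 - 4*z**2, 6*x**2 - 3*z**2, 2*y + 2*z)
(6*z + 2, -8*z, 12*x - 2*y)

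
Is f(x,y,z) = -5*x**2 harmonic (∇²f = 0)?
No, ∇²f = -10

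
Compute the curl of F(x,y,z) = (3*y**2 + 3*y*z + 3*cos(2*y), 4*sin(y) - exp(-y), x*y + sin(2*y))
(x + 2*cos(2*y), 2*y, -6*y - 3*z + 6*sin(2*y))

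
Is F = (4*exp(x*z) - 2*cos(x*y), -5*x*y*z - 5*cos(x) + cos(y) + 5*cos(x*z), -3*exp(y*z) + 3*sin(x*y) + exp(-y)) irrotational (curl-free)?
No, ∇×F = (5*x*y + 5*x*sin(x*z) + 3*x*cos(x*y) - 3*z*exp(y*z) - exp(-y), 4*x*exp(x*z) - 3*y*cos(x*y), -2*x*sin(x*y) - 5*y*z - 5*z*sin(x*z) + 5*sin(x))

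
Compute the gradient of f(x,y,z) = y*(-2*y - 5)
(0, -4*y - 5, 0)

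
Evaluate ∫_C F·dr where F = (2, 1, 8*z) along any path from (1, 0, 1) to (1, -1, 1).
-1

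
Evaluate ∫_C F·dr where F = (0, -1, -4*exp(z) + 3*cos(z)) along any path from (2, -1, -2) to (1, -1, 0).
-4 + 4*exp(-2) + 3*sin(2)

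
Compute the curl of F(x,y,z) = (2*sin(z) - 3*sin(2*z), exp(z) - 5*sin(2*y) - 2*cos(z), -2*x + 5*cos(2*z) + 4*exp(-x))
(-exp(z) - 2*sin(z), 2*cos(z) - 6*cos(2*z) + 2 + 4*exp(-x), 0)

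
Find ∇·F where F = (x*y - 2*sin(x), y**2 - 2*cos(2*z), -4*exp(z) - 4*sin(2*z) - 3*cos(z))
3*y - 4*exp(z) + 3*sin(z) - 2*cos(x) - 8*cos(2*z)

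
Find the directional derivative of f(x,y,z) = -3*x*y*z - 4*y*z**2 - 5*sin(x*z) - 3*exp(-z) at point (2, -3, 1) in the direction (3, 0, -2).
sqrt(13)*(-57*E - 6 + 5*E*cos(2))*exp(-1)/13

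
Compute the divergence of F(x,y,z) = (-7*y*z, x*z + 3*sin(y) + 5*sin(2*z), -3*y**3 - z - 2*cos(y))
3*cos(y) - 1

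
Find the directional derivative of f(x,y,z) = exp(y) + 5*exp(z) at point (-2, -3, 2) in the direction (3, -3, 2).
sqrt(22)*(-3 + 10*exp(5))*exp(-3)/22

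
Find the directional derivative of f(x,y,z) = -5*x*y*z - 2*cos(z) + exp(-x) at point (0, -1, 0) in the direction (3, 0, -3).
-sqrt(2)/2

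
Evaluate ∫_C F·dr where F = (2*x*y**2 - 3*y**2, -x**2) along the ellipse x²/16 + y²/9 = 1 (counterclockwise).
0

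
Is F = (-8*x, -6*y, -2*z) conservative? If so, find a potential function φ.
Yes, F is conservative. φ = -4*x**2 - 3*y**2 - z**2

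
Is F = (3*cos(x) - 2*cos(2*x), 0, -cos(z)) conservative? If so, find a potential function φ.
Yes, F is conservative. φ = 3*sin(x) - sin(2*x) - sin(z)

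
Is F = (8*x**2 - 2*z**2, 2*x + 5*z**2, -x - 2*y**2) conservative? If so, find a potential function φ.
No, ∇×F = (-4*y - 10*z, 1 - 4*z, 2) ≠ 0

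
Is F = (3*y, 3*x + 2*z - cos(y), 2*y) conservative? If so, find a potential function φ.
Yes, F is conservative. φ = 3*x*y + 2*y*z - sin(y)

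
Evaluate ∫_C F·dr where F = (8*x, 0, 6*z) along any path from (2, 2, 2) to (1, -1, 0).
-24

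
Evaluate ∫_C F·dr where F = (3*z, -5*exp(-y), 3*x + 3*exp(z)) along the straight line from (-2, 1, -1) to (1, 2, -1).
-9 - 5*exp(-1) + 5*exp(-2)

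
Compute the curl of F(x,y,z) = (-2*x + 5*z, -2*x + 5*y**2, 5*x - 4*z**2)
(0, 0, -2)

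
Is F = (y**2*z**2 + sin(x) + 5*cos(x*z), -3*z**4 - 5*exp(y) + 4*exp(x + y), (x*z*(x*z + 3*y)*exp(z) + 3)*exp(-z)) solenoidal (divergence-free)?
No, ∇·F = 2*x**2*z + 3*x*y - 5*z*sin(x*z) - 5*exp(y) + 4*exp(x + y) + cos(x) - 3*exp(-z)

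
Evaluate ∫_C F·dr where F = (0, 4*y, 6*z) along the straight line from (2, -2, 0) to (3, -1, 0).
-6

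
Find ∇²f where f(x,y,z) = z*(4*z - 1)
8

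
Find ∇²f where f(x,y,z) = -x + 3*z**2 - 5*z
6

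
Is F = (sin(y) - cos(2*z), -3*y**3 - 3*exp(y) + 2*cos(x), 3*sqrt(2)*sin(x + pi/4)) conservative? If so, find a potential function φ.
No, ∇×F = (0, 2*sin(2*z) - 3*sqrt(2)*cos(x + pi/4), -2*sin(x) - cos(y)) ≠ 0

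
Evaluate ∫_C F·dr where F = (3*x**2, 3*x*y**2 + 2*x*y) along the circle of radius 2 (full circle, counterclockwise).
12*pi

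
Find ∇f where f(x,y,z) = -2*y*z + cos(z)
(0, -2*z, -2*y - sin(z))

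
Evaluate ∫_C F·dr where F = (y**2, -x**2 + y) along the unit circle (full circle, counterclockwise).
0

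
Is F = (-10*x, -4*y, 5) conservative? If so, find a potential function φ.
Yes, F is conservative. φ = -5*x**2 - 2*y**2 + 5*z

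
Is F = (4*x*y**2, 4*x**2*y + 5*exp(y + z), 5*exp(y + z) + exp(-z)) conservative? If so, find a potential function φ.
Yes, F is conservative. φ = 2*x**2*y**2 + 5*exp(y + z) - exp(-z)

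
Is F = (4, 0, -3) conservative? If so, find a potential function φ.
Yes, F is conservative. φ = 4*x - 3*z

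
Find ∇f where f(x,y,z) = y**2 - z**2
(0, 2*y, -2*z)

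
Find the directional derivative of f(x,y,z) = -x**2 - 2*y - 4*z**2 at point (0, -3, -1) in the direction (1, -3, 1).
14*sqrt(11)/11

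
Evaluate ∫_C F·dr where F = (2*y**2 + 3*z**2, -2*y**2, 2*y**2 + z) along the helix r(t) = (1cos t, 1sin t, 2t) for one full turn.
4*pi*(1 + 14*pi)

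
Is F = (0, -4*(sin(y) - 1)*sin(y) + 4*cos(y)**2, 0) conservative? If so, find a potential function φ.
Yes, F is conservative. φ = 4*(sin(y) - 1)*cos(y)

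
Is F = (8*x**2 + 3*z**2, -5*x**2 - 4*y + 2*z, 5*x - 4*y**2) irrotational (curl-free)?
No, ∇×F = (-8*y - 2, 6*z - 5, -10*x)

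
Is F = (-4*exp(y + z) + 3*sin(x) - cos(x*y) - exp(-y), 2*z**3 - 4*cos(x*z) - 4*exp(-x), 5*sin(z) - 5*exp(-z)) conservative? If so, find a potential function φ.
No, ∇×F = (-4*x*sin(x*z) - 6*z**2, -4*exp(y + z), -x*sin(x*y) + 4*z*sin(x*z) + 4*exp(y + z) - exp(-y) + 4*exp(-x)) ≠ 0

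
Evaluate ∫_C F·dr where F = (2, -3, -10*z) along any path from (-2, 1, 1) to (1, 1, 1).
6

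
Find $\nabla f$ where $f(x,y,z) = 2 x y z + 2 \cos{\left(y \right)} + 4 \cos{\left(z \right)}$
(2*y*z, 2*x*z - 2*sin(y), 2*x*y - 4*sin(z))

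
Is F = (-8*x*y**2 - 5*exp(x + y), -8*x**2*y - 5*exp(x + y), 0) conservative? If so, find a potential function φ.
Yes, F is conservative. φ = -4*x**2*y**2 - 5*exp(x + y)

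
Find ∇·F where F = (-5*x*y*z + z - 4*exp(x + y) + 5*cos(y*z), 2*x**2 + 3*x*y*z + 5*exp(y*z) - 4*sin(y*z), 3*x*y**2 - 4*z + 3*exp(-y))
3*x*z - 5*y*z + 5*z*exp(y*z) - 4*z*cos(y*z) - 4*exp(x + y) - 4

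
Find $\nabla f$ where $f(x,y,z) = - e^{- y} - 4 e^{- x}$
(4*exp(-x), exp(-y), 0)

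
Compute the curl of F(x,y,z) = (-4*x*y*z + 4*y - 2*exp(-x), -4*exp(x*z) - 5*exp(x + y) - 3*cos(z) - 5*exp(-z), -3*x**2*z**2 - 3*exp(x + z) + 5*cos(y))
(4*x*exp(x*z) - 5*sin(y) - 3*sin(z) - 5*exp(-z), -4*x*y + 6*x*z**2 + 3*exp(x + z), 4*x*z - 4*z*exp(x*z) - 5*exp(x + y) - 4)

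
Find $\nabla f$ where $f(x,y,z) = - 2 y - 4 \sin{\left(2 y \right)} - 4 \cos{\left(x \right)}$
(4*sin(x), -8*cos(2*y) - 2, 0)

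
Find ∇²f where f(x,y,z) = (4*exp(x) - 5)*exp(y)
(8*exp(x) - 5)*exp(y)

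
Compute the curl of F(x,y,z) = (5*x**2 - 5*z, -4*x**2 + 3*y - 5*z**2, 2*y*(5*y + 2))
(20*y + 10*z + 4, -5, -8*x)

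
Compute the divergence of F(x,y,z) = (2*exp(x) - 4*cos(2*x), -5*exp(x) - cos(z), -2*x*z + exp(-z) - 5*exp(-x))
-2*x + 2*exp(x) + 8*sin(2*x) - exp(-z)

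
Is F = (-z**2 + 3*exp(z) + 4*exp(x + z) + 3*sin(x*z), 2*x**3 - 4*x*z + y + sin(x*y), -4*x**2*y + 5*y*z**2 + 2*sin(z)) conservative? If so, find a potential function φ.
No, ∇×F = (-4*x**2 + 4*x + 5*z**2, 8*x*y + 3*x*cos(x*z) - 2*z + 3*exp(z) + 4*exp(x + z), 6*x**2 + y*cos(x*y) - 4*z) ≠ 0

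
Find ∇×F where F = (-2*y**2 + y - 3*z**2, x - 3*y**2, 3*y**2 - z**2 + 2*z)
(6*y, -6*z, 4*y)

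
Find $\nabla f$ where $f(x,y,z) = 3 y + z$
(0, 3, 1)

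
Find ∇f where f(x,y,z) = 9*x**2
(18*x, 0, 0)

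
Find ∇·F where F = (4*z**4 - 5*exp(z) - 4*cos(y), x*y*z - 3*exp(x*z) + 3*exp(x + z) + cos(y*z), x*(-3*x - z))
x*z - x - z*sin(y*z)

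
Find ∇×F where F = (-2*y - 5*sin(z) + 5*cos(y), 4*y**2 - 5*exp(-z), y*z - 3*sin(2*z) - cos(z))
(z - 5*exp(-z), -5*cos(z), 5*sin(y) + 2)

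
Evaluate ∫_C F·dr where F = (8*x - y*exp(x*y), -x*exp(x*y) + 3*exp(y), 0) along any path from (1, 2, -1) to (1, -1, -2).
2*(1 - exp(3))*exp(-1)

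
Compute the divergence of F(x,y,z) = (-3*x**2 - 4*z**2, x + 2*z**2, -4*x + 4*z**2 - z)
-6*x + 8*z - 1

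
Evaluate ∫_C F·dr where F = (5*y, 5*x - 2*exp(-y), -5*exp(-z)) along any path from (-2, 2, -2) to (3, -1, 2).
-5*exp(2) + 3*exp(-2) + 5 + 2*E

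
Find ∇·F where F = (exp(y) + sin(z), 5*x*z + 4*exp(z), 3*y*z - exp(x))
3*y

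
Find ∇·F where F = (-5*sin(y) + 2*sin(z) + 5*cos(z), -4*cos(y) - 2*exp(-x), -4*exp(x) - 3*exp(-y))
4*sin(y)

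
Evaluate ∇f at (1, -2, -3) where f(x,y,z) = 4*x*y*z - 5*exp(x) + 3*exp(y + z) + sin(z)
(24 - 5*E, -12 + 3*exp(-5), -8 + cos(3) + 3*exp(-5))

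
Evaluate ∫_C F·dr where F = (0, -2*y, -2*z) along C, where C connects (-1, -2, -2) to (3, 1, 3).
-2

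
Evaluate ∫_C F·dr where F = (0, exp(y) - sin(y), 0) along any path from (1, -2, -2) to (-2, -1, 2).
-exp(-2) + exp(-1) - cos(2) + cos(1)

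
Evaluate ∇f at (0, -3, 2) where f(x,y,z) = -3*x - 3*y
(-3, -3, 0)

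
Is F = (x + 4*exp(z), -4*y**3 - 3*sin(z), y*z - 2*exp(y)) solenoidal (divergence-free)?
No, ∇·F = -12*y**2 + y + 1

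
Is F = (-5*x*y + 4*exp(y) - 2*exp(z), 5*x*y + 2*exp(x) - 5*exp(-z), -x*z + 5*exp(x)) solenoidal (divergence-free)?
No, ∇·F = 4*x - 5*y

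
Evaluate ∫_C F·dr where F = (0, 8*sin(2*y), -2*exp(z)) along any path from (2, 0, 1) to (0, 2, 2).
-2*exp(2) - 4*cos(4) + 4 + 2*E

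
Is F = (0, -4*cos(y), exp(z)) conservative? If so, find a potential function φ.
Yes, F is conservative. φ = exp(z) - 4*sin(y)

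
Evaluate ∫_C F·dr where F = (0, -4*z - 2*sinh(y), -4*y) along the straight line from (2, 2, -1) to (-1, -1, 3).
-2*cosh(1) + 4 + 2*cosh(2)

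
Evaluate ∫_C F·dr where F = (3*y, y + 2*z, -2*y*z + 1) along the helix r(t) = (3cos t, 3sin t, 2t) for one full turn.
25*pi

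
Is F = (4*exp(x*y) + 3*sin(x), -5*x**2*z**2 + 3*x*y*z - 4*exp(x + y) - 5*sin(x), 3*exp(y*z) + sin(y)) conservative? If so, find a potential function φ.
No, ∇×F = (10*x**2*z - 3*x*y + 3*z*exp(y*z) + cos(y), 0, -10*x*z**2 - 4*x*exp(x*y) + 3*y*z - 4*exp(x + y) - 5*cos(x)) ≠ 0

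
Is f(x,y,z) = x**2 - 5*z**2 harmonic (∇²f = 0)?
No, ∇²f = -8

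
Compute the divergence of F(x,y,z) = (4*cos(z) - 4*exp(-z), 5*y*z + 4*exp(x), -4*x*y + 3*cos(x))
5*z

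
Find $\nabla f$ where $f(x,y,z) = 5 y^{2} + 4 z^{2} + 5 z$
(0, 10*y, 8*z + 5)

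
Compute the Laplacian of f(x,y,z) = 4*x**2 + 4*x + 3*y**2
14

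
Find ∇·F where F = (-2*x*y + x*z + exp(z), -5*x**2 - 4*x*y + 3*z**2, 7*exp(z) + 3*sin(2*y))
-4*x - 2*y + z + 7*exp(z)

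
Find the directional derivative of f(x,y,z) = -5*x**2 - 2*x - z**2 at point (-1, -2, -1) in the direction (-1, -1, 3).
-2*sqrt(11)/11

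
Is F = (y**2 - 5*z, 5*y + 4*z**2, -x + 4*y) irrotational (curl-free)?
No, ∇×F = (4 - 8*z, -4, -2*y)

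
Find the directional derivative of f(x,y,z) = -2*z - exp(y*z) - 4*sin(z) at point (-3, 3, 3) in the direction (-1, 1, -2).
sqrt(6)*(8*cos(3) + 4 + 3*exp(9))/6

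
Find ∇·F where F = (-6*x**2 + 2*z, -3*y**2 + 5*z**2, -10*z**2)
-12*x - 6*y - 20*z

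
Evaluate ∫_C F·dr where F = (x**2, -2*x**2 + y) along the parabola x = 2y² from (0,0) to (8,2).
1822/15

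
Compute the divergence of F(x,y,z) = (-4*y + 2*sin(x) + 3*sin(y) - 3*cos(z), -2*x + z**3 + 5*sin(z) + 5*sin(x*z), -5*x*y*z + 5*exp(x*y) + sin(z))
-5*x*y + 2*cos(x) + cos(z)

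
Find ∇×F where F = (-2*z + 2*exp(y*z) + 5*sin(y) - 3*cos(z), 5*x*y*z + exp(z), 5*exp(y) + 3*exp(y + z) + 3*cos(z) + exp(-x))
(-5*x*y + 5*exp(y) - exp(z) + 3*exp(y + z), 2*y*exp(y*z) + 3*sin(z) - 2 + exp(-x), 5*y*z - 2*z*exp(y*z) - 5*cos(y))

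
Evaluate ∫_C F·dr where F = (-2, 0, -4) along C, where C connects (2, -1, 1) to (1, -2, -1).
10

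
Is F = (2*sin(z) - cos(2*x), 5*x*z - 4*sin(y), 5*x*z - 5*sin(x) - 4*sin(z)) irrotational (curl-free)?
No, ∇×F = (-5*x, -5*z + 5*cos(x) + 2*cos(z), 5*z)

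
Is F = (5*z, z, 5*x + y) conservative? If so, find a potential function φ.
Yes, F is conservative. φ = z*(5*x + y)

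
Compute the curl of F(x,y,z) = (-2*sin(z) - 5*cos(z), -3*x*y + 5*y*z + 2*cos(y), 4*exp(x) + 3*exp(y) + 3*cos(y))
(-5*y + 3*exp(y) - 3*sin(y), -4*exp(x) + 5*sin(z) - 2*cos(z), -3*y)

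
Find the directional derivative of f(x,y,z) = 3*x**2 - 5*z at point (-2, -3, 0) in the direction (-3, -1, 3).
21*sqrt(19)/19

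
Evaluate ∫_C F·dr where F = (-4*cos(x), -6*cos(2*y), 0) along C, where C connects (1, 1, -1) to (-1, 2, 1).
-3*sin(4) + 3*sin(2) + 8*sin(1)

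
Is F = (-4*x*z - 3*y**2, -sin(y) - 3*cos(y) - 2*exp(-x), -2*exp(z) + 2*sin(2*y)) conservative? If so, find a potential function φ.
No, ∇×F = (4*cos(2*y), -4*x, 6*y + 2*exp(-x)) ≠ 0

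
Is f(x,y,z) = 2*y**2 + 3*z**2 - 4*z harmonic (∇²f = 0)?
No, ∇²f = 10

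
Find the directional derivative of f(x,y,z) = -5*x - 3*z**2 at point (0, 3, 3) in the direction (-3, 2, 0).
15*sqrt(13)/13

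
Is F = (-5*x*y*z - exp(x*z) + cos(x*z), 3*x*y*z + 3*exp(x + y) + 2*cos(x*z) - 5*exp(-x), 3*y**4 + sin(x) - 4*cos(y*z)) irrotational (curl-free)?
No, ∇×F = (-3*x*y + 2*x*sin(x*z) + 12*y**3 + 4*z*sin(y*z), -5*x*y - x*exp(x*z) - x*sin(x*z) - cos(x), 5*x*z + 3*y*z - 2*z*sin(x*z) + 3*exp(x + y) + 5*exp(-x))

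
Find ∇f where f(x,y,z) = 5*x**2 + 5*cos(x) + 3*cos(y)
(10*x - 5*sin(x), -3*sin(y), 0)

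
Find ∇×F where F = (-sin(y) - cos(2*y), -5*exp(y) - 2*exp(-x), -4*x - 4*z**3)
(0, 4, -2*sin(2*y) + cos(y) + 2*exp(-x))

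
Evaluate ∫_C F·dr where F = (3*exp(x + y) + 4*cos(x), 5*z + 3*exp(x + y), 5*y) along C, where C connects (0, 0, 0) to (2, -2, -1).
4*sin(2) + 10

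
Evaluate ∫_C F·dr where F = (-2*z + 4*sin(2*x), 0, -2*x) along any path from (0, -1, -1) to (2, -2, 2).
-6 - 2*cos(4)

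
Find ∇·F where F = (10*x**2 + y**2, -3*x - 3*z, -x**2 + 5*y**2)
20*x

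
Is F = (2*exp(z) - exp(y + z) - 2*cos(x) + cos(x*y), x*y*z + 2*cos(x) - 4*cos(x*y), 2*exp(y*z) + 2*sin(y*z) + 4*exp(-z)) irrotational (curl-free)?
No, ∇×F = (-x*y + 2*z*exp(y*z) + 2*z*cos(y*z), (2 - exp(y))*exp(z), x*sin(x*y) + y*z + 4*y*sin(x*y) + exp(y + z) - 2*sin(x))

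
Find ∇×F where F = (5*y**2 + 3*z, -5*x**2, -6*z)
(0, 3, -10*x - 10*y)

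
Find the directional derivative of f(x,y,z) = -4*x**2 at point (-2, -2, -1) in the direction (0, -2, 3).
0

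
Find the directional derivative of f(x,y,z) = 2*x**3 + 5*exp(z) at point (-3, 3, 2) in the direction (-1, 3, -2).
sqrt(14)*(-5*exp(2) - 27)/7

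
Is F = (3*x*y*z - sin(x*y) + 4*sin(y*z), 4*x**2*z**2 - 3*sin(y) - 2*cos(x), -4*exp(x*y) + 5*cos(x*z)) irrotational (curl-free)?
No, ∇×F = (4*x*(-2*x*z - exp(x*y)), 3*x*y + 4*y*exp(x*y) + 4*y*cos(y*z) + 5*z*sin(x*z), 8*x*z**2 - 3*x*z + x*cos(x*y) - 4*z*cos(y*z) + 2*sin(x))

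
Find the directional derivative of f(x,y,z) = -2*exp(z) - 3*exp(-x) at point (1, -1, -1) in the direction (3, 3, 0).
3*sqrt(2)*exp(-1)/2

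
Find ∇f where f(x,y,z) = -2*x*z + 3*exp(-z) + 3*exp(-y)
(-2*z, -3*exp(-y), -2*x - 3*exp(-z))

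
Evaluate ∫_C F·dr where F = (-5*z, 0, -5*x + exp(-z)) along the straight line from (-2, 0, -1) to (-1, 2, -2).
E - exp(2)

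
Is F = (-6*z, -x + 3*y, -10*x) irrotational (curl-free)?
No, ∇×F = (0, 4, -1)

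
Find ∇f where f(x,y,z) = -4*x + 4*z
(-4, 0, 4)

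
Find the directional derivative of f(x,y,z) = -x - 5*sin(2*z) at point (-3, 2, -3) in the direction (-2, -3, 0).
2*sqrt(13)/13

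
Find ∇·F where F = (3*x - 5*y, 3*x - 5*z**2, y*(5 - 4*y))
3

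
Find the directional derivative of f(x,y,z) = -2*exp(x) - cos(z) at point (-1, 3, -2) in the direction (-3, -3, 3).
sqrt(3)*(-E*sin(2) + 2)*exp(-1)/3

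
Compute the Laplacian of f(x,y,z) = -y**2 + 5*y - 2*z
-2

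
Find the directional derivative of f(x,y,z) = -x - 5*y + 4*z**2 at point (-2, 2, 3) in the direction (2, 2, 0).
-3*sqrt(2)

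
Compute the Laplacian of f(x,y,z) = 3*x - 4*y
0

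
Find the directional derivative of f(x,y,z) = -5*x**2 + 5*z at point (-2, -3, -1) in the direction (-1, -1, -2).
-5*sqrt(6)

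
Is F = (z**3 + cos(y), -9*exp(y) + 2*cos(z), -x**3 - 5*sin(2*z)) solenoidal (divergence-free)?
No, ∇·F = -9*exp(y) - 10*cos(2*z)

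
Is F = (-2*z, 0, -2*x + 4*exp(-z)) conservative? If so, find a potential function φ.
Yes, F is conservative. φ = -2*x*z - 4*exp(-z)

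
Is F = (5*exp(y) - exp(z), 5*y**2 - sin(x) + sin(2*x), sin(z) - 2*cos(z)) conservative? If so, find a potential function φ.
No, ∇×F = (0, -exp(z), -5*exp(y) - cos(x) + 2*cos(2*x)) ≠ 0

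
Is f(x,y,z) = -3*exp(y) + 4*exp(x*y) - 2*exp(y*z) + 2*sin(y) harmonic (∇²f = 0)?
No, ∇²f = 4*x**2*exp(x*y) + 4*y**2*exp(x*y) - 2*y**2*exp(y*z) - 2*z**2*exp(y*z) - 3*exp(y) - 2*sin(y)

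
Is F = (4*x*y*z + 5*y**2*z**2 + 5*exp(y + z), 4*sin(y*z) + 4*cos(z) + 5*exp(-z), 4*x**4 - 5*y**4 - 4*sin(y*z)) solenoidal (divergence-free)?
No, ∇·F = 4*y*z - 4*y*cos(y*z) + 4*z*cos(y*z)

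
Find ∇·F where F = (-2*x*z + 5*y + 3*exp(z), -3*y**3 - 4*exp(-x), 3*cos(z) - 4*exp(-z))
-9*y**2 - 2*z - 3*sin(z) + 4*exp(-z)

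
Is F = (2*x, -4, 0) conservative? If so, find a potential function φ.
Yes, F is conservative. φ = x**2 - 4*y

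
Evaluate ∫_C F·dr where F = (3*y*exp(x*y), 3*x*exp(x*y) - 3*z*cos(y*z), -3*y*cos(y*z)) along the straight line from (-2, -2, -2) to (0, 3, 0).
-3*exp(4) + 3*sin(4) + 3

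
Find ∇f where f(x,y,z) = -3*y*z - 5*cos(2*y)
(0, -3*z + 10*sin(2*y), -3*y)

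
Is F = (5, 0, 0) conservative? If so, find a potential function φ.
Yes, F is conservative. φ = 5*x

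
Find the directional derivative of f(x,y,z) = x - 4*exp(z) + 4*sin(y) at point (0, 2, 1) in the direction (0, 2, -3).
4*sqrt(13)*(2*cos(2) + 3*E)/13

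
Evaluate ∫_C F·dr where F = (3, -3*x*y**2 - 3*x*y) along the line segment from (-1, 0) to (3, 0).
12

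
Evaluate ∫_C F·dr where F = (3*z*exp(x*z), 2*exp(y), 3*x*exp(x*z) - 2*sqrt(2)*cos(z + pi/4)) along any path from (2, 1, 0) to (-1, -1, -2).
-2*E - 1 + 2*exp(-1) - 2*sqrt(2)*cos(pi/4 + 2) + 3*exp(2)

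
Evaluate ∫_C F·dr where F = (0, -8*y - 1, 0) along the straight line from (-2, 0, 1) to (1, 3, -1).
-39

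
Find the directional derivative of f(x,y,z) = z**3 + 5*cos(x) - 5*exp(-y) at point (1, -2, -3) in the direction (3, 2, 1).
sqrt(14)*(-15*sin(1) + 27 + 10*exp(2))/14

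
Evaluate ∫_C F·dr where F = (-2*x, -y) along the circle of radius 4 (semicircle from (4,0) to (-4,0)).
0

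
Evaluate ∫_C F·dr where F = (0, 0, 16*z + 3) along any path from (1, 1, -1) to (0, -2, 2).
33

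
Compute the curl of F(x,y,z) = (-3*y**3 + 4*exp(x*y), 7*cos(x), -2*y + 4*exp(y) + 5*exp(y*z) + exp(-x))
(5*z*exp(y*z) + 4*exp(y) - 2, exp(-x), -4*x*exp(x*y) + 9*y**2 - 7*sin(x))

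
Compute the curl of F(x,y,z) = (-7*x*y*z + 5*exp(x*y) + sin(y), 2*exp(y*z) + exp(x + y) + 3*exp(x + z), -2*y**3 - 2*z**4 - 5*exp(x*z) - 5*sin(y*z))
(-6*y**2 - 2*y*exp(y*z) - 5*z*cos(y*z) - 3*exp(x + z), -7*x*y + 5*z*exp(x*z), 7*x*z - 5*x*exp(x*y) + exp(x + y) + 3*exp(x + z) - cos(y))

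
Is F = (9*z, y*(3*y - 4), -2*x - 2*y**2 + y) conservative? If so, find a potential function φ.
No, ∇×F = (1 - 4*y, 11, 0) ≠ 0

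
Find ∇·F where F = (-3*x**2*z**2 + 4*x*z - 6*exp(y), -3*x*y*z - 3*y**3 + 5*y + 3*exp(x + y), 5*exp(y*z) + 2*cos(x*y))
-6*x*z**2 - 3*x*z - 9*y**2 + 5*y*exp(y*z) + 4*z + 3*exp(x + y) + 5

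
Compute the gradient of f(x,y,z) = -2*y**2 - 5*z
(0, -4*y, -5)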